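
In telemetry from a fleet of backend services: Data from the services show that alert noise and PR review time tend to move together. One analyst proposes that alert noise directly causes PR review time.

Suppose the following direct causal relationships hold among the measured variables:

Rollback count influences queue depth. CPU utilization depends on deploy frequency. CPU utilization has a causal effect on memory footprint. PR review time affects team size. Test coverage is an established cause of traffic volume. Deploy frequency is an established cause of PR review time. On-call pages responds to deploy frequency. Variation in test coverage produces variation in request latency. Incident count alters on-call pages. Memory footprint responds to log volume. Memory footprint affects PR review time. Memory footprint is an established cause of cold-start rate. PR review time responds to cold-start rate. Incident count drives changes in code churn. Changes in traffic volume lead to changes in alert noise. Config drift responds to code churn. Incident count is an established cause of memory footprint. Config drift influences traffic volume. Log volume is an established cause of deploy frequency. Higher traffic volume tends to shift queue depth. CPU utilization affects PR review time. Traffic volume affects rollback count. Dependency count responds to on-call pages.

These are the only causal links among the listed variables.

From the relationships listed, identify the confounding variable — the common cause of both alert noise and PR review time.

incident count

Incident count has a causal path to alert noise (incident count → code churn → config drift → traffic volume → alert noise) and a separate causal path to PR review time (incident count → memory footprint → PR review time), so it is a common cause of both.
No stated relationship gives alert noise a causal route to PR review time, so the correlation is explained by the shared upstream cause rather than a direct effect.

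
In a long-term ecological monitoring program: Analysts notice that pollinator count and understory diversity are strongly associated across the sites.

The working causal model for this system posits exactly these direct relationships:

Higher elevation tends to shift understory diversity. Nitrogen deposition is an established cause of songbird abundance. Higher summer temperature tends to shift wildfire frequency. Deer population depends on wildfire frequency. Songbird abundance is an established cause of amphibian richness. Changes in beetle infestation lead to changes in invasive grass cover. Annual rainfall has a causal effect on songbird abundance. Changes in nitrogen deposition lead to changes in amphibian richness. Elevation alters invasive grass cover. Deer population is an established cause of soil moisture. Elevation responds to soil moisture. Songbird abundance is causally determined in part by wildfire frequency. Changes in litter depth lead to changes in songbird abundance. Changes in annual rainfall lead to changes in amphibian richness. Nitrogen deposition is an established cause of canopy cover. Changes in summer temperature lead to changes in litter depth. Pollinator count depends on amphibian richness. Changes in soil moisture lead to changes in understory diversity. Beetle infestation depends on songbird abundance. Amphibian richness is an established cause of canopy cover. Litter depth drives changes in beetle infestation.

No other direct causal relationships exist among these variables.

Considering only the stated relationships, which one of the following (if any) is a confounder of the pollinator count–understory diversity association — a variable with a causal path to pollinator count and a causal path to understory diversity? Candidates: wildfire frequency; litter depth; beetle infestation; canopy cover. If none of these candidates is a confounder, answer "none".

Wildfire frequency causes pollinator count (wildfire frequency → songbird abundance → amphibian richness → pollinator count) and also causes understory diversity (wildfire frequency → deer population → soil moisture → understory diversity); it is a common cause of both.
Each of the other candidates lacks a causal path to at least one of pollinator count and understory diversity, so they do not confound the relationship.

wildfire frequency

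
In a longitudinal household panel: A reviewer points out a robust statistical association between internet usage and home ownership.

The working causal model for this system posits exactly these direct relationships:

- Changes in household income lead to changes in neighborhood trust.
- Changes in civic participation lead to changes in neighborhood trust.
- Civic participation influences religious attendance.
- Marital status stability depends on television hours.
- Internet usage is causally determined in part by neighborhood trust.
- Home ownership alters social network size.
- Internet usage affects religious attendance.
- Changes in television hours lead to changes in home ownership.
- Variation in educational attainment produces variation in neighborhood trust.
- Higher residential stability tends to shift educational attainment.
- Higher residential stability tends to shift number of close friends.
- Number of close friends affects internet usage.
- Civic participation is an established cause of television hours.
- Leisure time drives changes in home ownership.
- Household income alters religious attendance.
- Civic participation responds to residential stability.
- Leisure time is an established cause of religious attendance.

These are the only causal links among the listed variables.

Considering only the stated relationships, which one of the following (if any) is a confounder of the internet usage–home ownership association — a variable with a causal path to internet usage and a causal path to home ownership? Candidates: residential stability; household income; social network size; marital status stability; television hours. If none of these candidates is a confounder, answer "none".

Residential stability causes internet usage (residential stability → number of close friends → internet usage) and also causes home ownership (residential stability → civic participation → television hours → home ownership); it is a common cause of both.
Each of the other candidates lacks a causal path to at least one of internet usage and home ownership, so they do not confound the relationship.

residential stability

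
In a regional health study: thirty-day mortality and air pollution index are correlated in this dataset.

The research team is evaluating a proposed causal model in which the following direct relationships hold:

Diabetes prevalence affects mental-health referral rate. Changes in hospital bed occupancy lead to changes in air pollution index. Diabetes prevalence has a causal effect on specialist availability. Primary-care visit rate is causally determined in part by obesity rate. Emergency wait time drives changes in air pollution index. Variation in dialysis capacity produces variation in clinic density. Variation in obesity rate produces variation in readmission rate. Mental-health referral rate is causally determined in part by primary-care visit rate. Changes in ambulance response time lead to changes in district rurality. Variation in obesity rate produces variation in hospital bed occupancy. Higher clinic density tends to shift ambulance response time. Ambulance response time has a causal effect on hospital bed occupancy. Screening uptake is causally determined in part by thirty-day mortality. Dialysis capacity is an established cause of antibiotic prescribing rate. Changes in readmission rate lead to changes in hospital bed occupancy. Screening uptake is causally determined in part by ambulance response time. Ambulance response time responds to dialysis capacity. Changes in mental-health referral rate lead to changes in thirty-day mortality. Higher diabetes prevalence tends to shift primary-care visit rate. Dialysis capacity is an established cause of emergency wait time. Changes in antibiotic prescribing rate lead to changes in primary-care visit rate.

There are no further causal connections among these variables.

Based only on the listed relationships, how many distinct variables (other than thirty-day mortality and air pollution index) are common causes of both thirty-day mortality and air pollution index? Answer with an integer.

The common causes are: dialysis capacity (to thirty-day mortality via dialysis capacity → antibiotic prescribing rate → primary-care visit rate → mental-health referral rate → thirty-day mortality; to air pollution index via dialysis capacity → emergency wait time → air pollution index); obesity rate (to thirty-day mortality via obesity rate → primary-care visit rate → mental-health referral rate → thirty-day mortality; to air pollution index via obesity rate → hospital bed occupancy → air pollution index).
Every other variable lacks a causal path to at least one of thirty-day mortality and air pollution index.

2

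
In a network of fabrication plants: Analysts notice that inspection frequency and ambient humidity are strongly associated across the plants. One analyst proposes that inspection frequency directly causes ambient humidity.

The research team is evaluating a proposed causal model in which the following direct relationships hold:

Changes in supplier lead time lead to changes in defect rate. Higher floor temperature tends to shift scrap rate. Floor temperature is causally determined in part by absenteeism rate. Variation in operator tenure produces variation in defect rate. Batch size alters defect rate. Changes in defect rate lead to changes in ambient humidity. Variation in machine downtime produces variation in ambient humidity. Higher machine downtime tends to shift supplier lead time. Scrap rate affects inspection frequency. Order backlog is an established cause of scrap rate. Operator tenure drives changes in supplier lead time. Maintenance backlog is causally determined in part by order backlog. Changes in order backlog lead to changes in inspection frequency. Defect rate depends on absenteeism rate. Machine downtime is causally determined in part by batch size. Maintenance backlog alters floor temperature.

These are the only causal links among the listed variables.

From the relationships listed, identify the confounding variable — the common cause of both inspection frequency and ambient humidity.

Absenteeism rate has a causal path to inspection frequency (absenteeism rate → floor temperature → scrap rate → inspection frequency) and a separate causal path to ambient humidity (absenteeism rate → defect rate → ambient humidity), so it is a common cause of both.
No stated relationship gives inspection frequency a causal route to ambient humidity, so the correlation is explained by the shared upstream cause rather than a direct effect.

absenteeism rate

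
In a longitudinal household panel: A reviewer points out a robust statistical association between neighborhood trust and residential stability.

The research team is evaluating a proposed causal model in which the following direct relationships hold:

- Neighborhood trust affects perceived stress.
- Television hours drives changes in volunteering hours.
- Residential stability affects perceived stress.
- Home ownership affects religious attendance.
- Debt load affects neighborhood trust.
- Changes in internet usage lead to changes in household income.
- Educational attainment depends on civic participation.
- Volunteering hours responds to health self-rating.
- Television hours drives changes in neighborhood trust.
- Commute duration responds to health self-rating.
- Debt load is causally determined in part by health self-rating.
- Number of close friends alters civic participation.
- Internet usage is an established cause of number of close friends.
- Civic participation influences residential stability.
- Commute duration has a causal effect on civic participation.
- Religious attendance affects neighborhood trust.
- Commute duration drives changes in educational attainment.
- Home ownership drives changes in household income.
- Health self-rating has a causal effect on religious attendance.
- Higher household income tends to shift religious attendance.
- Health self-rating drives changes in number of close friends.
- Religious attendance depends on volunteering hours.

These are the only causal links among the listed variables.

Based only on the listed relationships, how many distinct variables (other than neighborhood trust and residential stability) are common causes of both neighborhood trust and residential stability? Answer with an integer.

2

The common causes are: health self-rating (to neighborhood trust via health self-rating → religious attendance → neighborhood trust; to residential stability via health self-rating → number of close friends → civic participation → residential stability); internet usage (to neighborhood trust via internet usage → household income → religious attendance → neighborhood trust; to residential stability via internet usage → number of close friends → civic participation → residential stability).
Every other variable lacks a causal path to at least one of neighborhood trust and residential stability.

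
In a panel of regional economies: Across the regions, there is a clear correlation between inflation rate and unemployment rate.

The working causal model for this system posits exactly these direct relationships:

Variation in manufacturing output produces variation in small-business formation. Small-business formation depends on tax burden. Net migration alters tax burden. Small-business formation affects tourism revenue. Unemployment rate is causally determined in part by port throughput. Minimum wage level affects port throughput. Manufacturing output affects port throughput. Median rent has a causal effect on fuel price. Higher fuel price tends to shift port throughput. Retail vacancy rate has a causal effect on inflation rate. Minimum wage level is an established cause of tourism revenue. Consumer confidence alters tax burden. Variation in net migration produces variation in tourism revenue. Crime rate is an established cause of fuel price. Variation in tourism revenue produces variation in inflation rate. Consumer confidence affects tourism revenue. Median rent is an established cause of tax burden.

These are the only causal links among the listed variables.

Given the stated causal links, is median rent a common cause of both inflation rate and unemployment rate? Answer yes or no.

yes

Median rent has a causal path to inflation rate (median rent → tax burden → small-business formation → tourism revenue → inflation rate) and to unemployment rate (median rent → fuel price → port throughput → unemployment rate), so it is a common cause of both — a confounder.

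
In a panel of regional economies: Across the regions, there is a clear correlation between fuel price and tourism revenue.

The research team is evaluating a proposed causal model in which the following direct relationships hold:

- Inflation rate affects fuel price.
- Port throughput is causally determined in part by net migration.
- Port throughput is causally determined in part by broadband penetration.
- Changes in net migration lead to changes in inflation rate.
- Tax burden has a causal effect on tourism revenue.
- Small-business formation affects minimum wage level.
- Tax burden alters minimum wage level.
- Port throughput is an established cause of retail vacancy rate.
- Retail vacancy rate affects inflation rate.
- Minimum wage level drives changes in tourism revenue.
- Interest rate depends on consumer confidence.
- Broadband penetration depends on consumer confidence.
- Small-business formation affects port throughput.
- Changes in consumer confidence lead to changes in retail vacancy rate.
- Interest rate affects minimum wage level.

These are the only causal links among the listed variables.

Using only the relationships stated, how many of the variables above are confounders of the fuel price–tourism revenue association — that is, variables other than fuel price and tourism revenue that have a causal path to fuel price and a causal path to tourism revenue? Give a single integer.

The common causes are: consumer confidence (to fuel price via consumer confidence → retail vacancy rate → inflation rate → fuel price; to tourism revenue via consumer confidence → interest rate → minimum wage level → tourism revenue); small-business formation (to fuel price via small-business formation → port throughput → retail vacancy rate → inflation rate → fuel price; to tourism revenue via small-business formation → minimum wage level → tourism revenue).
Every other variable lacks a causal path to at least one of fuel price and tourism revenue.

2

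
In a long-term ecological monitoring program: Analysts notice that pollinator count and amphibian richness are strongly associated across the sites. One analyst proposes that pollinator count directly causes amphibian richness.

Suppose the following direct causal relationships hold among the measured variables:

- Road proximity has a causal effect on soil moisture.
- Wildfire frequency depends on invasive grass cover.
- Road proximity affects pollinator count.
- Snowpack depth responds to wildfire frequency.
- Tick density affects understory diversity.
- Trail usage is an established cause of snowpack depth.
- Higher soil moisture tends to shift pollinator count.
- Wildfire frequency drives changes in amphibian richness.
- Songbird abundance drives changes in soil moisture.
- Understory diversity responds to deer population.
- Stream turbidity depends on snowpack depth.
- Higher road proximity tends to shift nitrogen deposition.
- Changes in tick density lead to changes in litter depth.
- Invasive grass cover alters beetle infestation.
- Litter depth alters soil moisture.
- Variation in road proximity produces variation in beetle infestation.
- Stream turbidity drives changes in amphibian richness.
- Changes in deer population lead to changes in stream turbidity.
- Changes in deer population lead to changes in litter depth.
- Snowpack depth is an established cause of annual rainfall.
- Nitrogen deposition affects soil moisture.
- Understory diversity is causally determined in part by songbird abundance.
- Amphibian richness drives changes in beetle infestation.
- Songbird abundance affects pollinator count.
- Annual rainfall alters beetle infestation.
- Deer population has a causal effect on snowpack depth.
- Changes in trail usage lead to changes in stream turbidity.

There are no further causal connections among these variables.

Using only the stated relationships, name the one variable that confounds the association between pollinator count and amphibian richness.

Deer population has a causal path to pollinator count (deer population → litter depth → soil moisture → pollinator count) and a separate causal path to amphibian richness (deer population → stream turbidity → amphibian richness), so it is a common cause of both.
No stated relationship gives pollinator count a causal route to amphibian richness, so the correlation is explained by the shared upstream cause rather than a direct effect.

deer population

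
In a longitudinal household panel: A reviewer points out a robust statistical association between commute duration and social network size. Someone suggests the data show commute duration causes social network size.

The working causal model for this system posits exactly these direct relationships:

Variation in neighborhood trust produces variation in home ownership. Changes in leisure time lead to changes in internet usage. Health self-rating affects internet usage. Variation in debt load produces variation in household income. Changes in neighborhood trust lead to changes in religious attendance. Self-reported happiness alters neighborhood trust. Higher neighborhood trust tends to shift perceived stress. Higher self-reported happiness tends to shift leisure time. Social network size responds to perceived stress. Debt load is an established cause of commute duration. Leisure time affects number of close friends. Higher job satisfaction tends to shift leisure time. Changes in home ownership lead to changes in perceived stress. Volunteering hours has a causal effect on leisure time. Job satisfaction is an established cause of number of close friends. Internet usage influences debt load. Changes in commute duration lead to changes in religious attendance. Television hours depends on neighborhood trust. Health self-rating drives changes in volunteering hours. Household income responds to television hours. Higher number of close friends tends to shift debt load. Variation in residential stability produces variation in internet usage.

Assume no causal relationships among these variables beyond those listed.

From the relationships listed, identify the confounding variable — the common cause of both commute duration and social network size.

Self-reported happiness has a causal path to commute duration (self-reported happiness → leisure time → internet usage → debt load → commute duration) and a separate causal path to social network size (self-reported happiness → neighborhood trust → perceived stress → social network size), so it is a common cause of both.
No stated relationship gives commute duration a causal route to social network size, so the correlation is explained by the shared upstream cause rather than a direct effect.

self-reported happiness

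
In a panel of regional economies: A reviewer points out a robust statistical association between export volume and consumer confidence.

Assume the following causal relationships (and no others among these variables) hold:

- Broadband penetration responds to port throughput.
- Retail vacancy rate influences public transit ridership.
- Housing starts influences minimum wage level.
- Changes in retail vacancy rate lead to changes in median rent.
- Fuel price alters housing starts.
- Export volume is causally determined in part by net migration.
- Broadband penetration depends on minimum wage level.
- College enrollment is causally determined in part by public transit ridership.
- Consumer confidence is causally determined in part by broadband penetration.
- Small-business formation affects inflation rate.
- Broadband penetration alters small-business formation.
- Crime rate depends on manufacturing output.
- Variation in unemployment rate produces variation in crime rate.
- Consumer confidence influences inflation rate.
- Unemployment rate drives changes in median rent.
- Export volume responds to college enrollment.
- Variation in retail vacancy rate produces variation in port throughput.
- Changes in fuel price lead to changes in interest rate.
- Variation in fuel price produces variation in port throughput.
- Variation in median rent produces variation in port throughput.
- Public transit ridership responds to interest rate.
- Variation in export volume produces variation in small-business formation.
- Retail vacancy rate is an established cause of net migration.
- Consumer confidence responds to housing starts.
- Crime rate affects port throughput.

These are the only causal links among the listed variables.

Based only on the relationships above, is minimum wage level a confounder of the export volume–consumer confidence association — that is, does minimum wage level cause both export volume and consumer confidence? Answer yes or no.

Minimum wage level has no stated causal path to export volume. A confounder must cause both variables, so minimum wage level does not qualify.

no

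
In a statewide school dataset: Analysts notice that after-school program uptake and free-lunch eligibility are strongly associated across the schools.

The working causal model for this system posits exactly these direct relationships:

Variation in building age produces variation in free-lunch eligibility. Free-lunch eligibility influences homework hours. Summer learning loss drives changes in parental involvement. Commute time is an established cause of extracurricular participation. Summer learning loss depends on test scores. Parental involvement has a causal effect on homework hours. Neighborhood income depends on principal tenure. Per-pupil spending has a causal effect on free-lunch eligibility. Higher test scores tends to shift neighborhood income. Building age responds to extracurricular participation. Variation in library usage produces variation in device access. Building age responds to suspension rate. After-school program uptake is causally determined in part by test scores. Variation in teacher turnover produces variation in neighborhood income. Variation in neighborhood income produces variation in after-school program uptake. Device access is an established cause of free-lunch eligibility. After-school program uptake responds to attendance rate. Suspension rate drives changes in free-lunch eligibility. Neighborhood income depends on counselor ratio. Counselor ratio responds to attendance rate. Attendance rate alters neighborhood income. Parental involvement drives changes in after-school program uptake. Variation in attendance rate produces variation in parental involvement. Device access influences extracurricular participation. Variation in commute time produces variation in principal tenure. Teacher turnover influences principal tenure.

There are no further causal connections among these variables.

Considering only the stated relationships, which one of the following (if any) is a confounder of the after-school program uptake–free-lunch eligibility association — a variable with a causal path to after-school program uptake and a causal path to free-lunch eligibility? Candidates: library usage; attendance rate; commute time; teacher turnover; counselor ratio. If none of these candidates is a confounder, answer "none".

Commute time causes after-school program uptake (commute time → principal tenure → neighborhood income → after-school program uptake) and also causes free-lunch eligibility (commute time → extracurricular participation → building age → free-lunch eligibility); it is a common cause of both.
Each of the other candidates lacks a causal path to at least one of after-school program uptake and free-lunch eligibility, so they do not confound the relationship.

commute time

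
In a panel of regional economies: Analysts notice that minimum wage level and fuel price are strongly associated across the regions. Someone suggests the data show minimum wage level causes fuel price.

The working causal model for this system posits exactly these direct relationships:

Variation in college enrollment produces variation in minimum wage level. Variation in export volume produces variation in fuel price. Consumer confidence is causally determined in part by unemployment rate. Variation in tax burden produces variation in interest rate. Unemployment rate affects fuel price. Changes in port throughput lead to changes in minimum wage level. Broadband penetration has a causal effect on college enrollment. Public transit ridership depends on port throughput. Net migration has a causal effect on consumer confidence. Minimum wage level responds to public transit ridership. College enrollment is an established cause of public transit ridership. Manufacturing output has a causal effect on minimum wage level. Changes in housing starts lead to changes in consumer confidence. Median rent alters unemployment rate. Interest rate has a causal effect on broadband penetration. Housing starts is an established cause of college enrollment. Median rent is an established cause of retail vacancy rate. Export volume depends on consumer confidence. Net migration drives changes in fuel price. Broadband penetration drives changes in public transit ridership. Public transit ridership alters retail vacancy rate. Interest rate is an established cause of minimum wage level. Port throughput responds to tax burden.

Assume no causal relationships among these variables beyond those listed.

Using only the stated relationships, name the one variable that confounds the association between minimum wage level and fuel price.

housing starts

Housing starts has a causal path to minimum wage level (housing starts → college enrollment → minimum wage level) and a separate causal path to fuel price (housing starts → consumer confidence → export volume → fuel price), so it is a common cause of both.
No stated relationship gives minimum wage level a causal route to fuel price, so the correlation is explained by the shared upstream cause rather than a direct effect.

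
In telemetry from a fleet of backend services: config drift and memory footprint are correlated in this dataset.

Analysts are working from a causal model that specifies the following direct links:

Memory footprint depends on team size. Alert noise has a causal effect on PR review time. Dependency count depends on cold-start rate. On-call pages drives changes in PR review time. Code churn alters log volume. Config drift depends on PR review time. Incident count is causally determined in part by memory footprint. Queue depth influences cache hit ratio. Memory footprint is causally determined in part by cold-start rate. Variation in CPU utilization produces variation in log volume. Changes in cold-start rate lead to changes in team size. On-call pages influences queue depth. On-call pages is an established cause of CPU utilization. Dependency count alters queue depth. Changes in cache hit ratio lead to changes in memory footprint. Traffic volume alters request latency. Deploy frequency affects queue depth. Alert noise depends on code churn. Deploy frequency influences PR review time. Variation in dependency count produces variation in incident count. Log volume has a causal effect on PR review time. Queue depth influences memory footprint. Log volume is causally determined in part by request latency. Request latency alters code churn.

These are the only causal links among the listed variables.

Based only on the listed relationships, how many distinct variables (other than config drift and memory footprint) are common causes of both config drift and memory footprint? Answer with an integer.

The common causes are: deploy frequency (to config drift via deploy frequency → PR review time → config drift; to memory footprint via deploy frequency → queue depth → memory footprint); on-call pages (to config drift via on-call pages → PR review time → config drift; to memory footprint via on-call pages → queue depth → memory footprint).
Every other variable lacks a causal path to at least one of config drift and memory footprint.

2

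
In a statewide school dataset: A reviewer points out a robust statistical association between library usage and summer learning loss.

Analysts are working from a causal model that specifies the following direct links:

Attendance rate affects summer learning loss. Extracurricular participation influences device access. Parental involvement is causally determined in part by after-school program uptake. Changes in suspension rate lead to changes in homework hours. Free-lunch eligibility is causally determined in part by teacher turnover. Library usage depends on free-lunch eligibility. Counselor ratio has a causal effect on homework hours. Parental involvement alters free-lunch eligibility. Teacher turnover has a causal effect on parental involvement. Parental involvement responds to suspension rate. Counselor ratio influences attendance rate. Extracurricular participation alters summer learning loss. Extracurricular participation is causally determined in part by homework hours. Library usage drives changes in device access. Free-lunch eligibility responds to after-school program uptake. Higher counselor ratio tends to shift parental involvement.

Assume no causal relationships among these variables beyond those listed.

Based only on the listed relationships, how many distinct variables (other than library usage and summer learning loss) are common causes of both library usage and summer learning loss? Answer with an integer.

The common causes are: counselor ratio (to library usage via counselor ratio → parental involvement → free-lunch eligibility → library usage; to summer learning loss via counselor ratio → attendance rate → summer learning loss); suspension rate (to library usage via suspension rate → parental involvement → free-lunch eligibility → library usage; to summer learning loss via suspension rate → homework hours → extracurricular participation → summer learning loss).
Every other variable lacks a causal path to at least one of library usage and summer learning loss.

2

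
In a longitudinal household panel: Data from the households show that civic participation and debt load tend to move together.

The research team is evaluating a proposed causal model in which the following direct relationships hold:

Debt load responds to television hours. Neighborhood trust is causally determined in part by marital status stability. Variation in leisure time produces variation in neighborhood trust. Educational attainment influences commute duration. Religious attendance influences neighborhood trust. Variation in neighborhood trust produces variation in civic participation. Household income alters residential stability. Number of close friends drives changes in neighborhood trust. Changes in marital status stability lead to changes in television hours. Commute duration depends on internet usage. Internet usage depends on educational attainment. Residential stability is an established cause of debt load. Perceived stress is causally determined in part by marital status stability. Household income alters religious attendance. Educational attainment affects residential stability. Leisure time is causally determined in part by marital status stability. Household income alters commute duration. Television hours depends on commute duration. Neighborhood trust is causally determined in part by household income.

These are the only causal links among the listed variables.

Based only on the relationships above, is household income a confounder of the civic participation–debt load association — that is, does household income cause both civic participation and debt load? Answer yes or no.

yes

Household income has a causal path to civic participation (household income → neighborhood trust → civic participation) and to debt load (household income → residential stability → debt load), so it is a common cause of both — a confounder.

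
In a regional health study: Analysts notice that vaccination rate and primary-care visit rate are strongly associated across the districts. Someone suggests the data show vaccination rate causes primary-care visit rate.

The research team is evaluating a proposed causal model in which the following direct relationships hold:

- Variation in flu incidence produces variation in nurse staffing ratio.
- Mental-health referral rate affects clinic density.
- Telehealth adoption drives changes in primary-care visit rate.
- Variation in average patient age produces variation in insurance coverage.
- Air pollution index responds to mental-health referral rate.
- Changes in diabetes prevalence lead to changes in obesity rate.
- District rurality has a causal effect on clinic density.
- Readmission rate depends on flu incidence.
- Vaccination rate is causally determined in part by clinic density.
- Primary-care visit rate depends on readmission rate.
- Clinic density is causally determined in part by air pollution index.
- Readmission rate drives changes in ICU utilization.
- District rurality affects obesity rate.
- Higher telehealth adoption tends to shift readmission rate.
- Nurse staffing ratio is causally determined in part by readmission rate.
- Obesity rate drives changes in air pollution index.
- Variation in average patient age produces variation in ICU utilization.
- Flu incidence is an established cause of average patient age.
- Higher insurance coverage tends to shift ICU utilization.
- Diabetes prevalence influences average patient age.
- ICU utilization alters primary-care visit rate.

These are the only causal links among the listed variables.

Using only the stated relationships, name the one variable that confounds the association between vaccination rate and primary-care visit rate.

Diabetes prevalence has a causal path to vaccination rate (diabetes prevalence → obesity rate → air pollution index → clinic density → vaccination rate) and a separate causal path to primary-care visit rate (diabetes prevalence → average patient age → ICU utilization → primary-care visit rate), so it is a common cause of both.
No stated relationship gives vaccination rate a causal route to primary-care visit rate, so the correlation is explained by the shared upstream cause rather than a direct effect.

diabetes prevalence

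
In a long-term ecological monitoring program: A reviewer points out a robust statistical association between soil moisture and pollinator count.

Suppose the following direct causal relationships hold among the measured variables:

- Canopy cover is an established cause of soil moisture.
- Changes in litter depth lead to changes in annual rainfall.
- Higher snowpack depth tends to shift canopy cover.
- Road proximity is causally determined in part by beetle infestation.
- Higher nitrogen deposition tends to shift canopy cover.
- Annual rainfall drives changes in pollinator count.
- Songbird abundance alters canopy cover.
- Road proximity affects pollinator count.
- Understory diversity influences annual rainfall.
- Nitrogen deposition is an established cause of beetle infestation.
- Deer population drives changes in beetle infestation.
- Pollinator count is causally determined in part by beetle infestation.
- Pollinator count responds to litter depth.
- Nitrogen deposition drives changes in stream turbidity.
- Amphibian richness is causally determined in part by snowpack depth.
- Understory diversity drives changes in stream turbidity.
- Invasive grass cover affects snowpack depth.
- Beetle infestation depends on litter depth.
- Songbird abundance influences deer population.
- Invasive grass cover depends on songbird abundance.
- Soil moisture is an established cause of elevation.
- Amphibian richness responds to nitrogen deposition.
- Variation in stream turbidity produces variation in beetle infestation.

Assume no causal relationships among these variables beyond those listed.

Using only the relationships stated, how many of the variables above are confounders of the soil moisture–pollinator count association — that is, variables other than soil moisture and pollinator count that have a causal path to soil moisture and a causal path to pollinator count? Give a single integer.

2

The common causes are: nitrogen deposition (to soil moisture via nitrogen deposition → canopy cover → soil moisture; to pollinator count via nitrogen deposition → beetle infestation → pollinator count); songbird abundance (to soil moisture via songbird abundance → canopy cover → soil moisture; to pollinator count via songbird abundance → deer population → beetle infestation → pollinator count).
Every other variable lacks a causal path to at least one of soil moisture and pollinator count.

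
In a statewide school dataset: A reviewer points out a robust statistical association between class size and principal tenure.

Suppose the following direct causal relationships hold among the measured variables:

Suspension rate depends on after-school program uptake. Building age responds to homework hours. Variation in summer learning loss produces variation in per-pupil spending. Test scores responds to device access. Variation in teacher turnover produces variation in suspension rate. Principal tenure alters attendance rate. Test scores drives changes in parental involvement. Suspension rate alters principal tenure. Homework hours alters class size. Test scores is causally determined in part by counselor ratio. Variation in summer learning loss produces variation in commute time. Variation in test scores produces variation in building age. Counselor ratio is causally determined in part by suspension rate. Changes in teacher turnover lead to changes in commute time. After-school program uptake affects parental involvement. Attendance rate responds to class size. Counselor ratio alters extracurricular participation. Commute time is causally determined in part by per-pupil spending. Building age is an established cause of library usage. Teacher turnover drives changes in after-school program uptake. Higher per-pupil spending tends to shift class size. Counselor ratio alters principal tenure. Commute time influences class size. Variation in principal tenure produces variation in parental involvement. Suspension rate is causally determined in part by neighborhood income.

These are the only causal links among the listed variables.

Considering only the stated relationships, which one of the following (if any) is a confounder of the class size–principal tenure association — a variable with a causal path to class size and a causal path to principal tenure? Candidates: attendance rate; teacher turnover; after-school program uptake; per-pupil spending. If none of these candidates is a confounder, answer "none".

Teacher turnover causes class size (teacher turnover → commute time → class size) and also causes principal tenure (teacher turnover → suspension rate → principal tenure); it is a common cause of both.
Each of the other candidates lacks a causal path to at least one of class size and principal tenure, so they do not confound the relationship.

teacher turnover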